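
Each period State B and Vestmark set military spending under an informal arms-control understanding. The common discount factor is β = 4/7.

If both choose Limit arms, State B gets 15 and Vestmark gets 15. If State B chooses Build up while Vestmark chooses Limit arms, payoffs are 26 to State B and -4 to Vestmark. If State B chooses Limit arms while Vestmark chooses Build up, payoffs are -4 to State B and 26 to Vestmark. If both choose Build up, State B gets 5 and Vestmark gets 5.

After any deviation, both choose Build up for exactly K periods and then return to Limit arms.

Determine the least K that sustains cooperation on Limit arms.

4

No profitable deviation requires (15−5)(β+…+β^K) ≥ 26−15, i.e. β+…+β^K ≥ 11/10 ≈ 1.1000.
With β = 4/7, the partial sums are K=1: 0.5714, K=2: 0.8980, K=3: 1.0845, K=4: 1.1912.
K = 4 is the first length at which the sum reaches 1.1000.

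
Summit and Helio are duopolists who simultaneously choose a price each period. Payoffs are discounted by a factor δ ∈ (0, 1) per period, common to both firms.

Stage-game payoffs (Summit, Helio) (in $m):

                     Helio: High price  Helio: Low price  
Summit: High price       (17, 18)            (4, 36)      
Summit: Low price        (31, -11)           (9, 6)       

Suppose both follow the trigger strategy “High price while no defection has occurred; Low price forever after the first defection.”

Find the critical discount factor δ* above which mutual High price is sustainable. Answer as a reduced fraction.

Summit's threshold: (31−17)/(31−9) = 7/11.
Helio's threshold: (36−18)/(36−6) = 3/5.
7/11 > 3/5, so Summit binds and δ* = 7/11.

7/11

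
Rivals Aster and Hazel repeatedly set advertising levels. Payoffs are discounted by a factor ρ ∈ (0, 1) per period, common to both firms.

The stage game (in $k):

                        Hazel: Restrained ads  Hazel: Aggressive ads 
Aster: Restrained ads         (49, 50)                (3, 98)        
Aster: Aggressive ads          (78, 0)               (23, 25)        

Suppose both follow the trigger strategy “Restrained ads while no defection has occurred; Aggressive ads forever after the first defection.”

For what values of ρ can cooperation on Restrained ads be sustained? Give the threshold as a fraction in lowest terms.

48/73

Aster's threshold: (78−49)/(78−23) = 29/55.
Hazel's threshold: (98−50)/(98−25) = 48/73.
29/55 < 48/73, so Hazel binds and ρ* = 48/73.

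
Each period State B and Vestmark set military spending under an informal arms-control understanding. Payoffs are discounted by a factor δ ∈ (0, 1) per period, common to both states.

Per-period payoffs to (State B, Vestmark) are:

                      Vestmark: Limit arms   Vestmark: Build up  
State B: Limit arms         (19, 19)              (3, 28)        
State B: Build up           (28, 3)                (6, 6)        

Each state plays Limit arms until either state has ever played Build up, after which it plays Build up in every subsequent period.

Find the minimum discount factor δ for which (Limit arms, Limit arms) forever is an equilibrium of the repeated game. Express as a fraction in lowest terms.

Under grim trigger the critical discount factor is (T−C)/(T−P) with T = 28, C = 19, P = 6.
δ* = (28−19)/(28−6) = 9/22.

9/22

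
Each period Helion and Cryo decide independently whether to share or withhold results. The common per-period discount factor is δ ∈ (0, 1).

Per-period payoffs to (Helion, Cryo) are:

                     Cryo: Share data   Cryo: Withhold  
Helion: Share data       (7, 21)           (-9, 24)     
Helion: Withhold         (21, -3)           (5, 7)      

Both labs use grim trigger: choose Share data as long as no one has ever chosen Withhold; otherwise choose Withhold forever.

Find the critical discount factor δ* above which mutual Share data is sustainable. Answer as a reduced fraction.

Helion: cooperation gives 7 each period; deviation gives 21 once then 5 forever.
  7/(1−δ) ≥ 21 + 5δ/(1−δ) ⇒ δ ≥ 14/16 = 7/8.
Cryo: cooperation gives 21 each period; deviation gives 24 once then 7 forever.
  δ ≥ 3/17.
Both must hold, so the binding constraint is Helion's: δ ≥ 7/8.

7/8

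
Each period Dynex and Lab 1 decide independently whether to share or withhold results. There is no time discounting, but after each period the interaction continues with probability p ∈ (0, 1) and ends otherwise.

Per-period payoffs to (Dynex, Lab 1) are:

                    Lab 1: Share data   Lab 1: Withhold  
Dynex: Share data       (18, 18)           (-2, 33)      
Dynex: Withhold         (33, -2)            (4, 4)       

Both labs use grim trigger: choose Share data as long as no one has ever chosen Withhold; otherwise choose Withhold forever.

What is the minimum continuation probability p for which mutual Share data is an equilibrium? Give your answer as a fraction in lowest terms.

Expected cooperation value is 18 + p·18 + p²·18 + … = 18/(1−p); deviation gives 33 + p·4/(1−p).
18 ≥ 33(1−p) + 4p ⇒ 29p ≥ 15 ⇒ p ≥ 15/29.

15/29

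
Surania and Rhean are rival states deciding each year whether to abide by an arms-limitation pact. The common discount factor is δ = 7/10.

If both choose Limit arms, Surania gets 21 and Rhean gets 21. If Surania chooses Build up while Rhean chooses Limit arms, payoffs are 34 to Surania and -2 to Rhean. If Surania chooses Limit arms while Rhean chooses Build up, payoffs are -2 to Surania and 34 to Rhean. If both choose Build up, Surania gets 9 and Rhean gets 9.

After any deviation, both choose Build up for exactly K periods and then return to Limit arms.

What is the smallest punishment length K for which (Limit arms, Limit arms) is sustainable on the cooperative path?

2

IC: δ(1−δ^K)/(1−δ) ≥ (34−21)/(21−9) = 13/12.
With δ = 7/10: need 1 − δ^K ≥ 13/12·(1−7/10)/(7/10), i.e. δ^K ≤ 0.5357.
Since (7/10)^1 = 0.7000 and (7/10)^2 = 0.4900, the smallest such K is 2.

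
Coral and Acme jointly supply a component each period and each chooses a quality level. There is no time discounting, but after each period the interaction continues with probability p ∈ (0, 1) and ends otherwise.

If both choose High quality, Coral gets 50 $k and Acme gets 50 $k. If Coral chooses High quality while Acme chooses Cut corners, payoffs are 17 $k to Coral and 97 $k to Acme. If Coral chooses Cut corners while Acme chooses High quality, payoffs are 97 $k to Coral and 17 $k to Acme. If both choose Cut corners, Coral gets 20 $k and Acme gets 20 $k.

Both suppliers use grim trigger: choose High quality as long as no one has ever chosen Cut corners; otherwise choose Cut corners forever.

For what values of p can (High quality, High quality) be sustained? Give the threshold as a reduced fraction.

47/77

With no time discounting, the continuation probability p plays the role of the discount factor.
Grim-trigger IC: 50/(1−p) ≥ 97 + 20p/(1−p) ⇒ p ≥ (97−50)/(97−20) = 47/77.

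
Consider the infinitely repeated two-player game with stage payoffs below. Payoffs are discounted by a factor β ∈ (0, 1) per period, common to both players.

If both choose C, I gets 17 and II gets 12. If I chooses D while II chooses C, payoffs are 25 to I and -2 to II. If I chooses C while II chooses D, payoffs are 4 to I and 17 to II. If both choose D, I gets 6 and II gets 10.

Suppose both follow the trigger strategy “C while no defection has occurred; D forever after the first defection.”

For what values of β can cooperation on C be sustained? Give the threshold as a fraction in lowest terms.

I's threshold: (25−17)/(25−6) = 8/19.
II's threshold: (17−12)/(17−10) = 5/7.
8/19 < 5/7, so II binds and β* = 5/7.

5/7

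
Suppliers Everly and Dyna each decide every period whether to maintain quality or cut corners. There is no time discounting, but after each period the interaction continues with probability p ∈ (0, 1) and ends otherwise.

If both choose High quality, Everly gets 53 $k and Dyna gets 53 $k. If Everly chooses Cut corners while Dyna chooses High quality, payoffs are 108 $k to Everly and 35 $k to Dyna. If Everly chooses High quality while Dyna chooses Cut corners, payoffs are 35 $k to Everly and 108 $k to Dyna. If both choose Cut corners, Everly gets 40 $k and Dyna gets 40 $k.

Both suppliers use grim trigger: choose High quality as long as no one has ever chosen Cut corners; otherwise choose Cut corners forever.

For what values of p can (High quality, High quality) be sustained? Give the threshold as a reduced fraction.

55/68

Expected cooperation value is 53 + p·53 + p²·53 + … = 53/(1−p); deviation gives 108 + p·40/(1−p).
53 ≥ 108(1−p) + 40p ⇒ 68p ≥ 55 ⇒ p ≥ 55/68.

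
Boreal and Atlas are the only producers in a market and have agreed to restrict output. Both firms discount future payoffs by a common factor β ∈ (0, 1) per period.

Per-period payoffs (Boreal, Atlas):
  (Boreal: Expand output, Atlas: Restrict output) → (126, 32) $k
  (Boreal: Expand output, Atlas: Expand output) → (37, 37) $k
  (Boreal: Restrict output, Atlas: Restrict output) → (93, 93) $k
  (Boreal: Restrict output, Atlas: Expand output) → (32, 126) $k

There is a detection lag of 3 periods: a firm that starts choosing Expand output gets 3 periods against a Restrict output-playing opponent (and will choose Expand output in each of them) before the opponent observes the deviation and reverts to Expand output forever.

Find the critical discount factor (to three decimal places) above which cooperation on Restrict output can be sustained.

0.718

A deviator earns 126 for 3 periods, then 37 forever; cooperating earns 93 forever. Multiplying the IC by (1−β):
93 ≥ 126(1−β^3) + 37β^3, so 89·β^3 ≥ 33 and β^3 ≥ 33/89.
β ≥ (33/89)^(1/3) ≈ 0.718.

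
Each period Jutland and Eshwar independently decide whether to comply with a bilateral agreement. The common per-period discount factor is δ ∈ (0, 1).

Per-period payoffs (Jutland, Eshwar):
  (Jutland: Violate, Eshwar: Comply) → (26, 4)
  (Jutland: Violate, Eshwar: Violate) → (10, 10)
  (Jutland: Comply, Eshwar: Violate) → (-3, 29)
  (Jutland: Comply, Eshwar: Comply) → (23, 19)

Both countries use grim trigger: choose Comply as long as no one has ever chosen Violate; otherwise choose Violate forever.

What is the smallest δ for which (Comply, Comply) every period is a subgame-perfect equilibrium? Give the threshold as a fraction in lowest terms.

10/19

Jutland: cooperation gives 23 each period; deviation gives 26 once then 10 forever.
  23/(1−δ) ≥ 26 + 10δ/(1−δ) ⇒ δ ≥ 3/16.
Eshwar: cooperation gives 19 each period; deviation gives 29 once then 10 forever.
  δ ≥ 10/19.
Both must hold, so the binding constraint is Eshwar's: δ ≥ 10/19.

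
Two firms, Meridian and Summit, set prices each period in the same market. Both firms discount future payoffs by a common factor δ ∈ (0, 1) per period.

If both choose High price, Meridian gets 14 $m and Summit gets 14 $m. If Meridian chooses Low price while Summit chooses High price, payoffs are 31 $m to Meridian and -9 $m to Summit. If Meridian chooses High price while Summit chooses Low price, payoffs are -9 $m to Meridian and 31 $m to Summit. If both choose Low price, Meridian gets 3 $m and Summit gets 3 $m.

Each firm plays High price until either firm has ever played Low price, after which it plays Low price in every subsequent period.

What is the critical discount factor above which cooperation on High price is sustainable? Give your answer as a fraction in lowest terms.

17/28

One-period gain from deviating is 31 − 14 = 17. The loss is 14 − 3 = 11 in every subsequent period, with present value 11·δ/(1−δ).
Deviation is unprofitable when 11·δ/(1−δ) ≥ 17, i.e. δ/(1−δ) ≥ 17/11.
Equivalently δ ≥ 17/(17+11) = 17/28.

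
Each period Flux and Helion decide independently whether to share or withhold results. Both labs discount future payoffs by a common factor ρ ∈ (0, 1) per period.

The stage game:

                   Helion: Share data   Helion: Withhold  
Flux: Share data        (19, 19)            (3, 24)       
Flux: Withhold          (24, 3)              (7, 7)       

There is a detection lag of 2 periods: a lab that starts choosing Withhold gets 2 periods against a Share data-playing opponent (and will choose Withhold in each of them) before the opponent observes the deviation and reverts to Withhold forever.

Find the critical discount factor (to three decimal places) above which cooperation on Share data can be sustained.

Deviating for the 2 undetected periods gains 24−19 = 5 per period over cooperation, then loses 19−7 = 12 per period forever once punishment starts.
Gain: 5(1 + ρ + … + ρ^1); loss: 12·ρ^2/(1−ρ).
No profitable deviation ⇔ 5(1−ρ^2) ≤ 12·ρ^2, i.e. ρ^2 ≥ 5/(5+12) = 5/17.
Hence ρ ≥ (5/17)^(1/2) ≈ 0.542.

0.542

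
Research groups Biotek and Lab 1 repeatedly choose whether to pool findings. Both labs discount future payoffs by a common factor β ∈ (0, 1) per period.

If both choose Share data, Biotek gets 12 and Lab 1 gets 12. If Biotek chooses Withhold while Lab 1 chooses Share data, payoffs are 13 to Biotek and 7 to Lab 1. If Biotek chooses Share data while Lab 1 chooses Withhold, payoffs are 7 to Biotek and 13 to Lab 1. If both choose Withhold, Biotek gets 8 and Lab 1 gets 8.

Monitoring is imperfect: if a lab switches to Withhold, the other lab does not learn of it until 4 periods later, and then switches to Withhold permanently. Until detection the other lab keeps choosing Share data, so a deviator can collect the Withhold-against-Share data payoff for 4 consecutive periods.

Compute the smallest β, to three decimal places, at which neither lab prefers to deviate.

0.669

A deviator earns 13 for 4 periods, then 8 forever; cooperating earns 12 forever. Multiplying the IC by (1−β):
12 ≥ 13(1−β^4) + 8β^4, so 5·β^4 ≥ 1 and β^4 ≥ 1/5.
β ≥ (1/5)^(1/4) ≈ 0.669.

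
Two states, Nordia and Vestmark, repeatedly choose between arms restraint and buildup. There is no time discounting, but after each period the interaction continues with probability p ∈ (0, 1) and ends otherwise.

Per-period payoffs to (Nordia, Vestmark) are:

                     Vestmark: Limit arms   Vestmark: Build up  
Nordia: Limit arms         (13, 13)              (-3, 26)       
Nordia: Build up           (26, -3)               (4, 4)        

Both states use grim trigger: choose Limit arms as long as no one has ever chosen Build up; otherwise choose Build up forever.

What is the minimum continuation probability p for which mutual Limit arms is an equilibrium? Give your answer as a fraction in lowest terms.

With no time discounting, the continuation probability p plays the role of the discount factor.
Grim-trigger IC: 13/(1−p) ≥ 26 + 4p/(1−p) ⇒ p ≥ (26−13)/(26−4) = 13/22.

13/22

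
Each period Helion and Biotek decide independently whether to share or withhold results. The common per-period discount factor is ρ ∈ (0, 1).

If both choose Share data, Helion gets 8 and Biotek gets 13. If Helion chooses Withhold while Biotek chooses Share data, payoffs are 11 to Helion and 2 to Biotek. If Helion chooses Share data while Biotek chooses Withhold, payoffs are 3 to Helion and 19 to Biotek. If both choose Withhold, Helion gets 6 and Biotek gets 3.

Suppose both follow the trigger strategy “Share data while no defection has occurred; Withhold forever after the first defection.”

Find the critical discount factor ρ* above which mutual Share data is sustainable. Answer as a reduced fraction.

3/5

For Helion: deviation gain 11−8 = 3, per-period punishment loss 8−6 = 2. IC gives ρ ≥ 3/5.
For Biotek: gain 6, loss 10 per period, so ρ ≥ 6/16 = 3/8.
The tighter constraint is Helion's, so cooperation needs ρ ≥ 3/5.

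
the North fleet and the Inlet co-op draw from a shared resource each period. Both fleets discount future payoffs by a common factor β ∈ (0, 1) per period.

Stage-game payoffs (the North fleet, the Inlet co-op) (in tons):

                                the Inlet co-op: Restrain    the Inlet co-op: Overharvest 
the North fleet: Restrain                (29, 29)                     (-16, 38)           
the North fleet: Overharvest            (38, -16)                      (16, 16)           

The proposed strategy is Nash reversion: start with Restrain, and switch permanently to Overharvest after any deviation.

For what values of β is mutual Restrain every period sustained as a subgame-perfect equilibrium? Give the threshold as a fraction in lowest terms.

Under grim trigger the critical discount factor is (T−C)/(T−P) with T = 38, C = 29, P = 16.
β* = (38−29)/(38−16) = 9/22.

9/22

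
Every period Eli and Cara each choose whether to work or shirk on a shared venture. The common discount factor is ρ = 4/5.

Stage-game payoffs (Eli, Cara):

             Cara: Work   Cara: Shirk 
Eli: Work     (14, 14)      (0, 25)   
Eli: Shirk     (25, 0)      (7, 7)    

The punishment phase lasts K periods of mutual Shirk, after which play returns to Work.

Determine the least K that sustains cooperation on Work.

Need Σ_{k=1}^{K} ρ^k ≥ (25−14)/(14−7) = 1.5714 at ρ = 4/5.
At K = 2 the sum is 1.4400 < 1.5714; at K = 3 it is 1.9520 ≥ 1.5714.
So the minimum punishment length is K = 3.

3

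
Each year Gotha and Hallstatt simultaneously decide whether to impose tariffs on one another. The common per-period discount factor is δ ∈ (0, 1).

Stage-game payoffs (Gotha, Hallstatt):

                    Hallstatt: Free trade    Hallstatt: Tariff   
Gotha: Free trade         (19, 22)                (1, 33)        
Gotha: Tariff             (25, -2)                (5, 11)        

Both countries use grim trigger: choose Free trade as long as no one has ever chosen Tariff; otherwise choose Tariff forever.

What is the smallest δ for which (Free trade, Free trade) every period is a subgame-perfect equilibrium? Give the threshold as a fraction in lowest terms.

1/2

Gotha: cooperation gives 19 each period; deviation gives 25 once then 5 forever.
  19/(1−δ) ≥ 25 + 5δ/(1−δ) ⇒ δ ≥ 6/20 = 3/10.
Hallstatt: cooperation gives 22 each period; deviation gives 33 once then 11 forever.
  δ ≥ 11/22 = 1/2.
Both must hold, so the binding constraint is Hallstatt's: δ ≥ 1/2.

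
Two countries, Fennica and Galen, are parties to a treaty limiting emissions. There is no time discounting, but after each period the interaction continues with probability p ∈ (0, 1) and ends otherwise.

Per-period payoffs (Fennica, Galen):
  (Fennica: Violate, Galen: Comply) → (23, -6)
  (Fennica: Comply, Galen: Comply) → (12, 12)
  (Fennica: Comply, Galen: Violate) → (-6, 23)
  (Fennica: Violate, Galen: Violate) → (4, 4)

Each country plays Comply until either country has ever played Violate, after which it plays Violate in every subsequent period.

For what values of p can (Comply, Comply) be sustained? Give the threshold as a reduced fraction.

With no time discounting, the continuation probability p plays the role of the discount factor.
Grim-trigger IC: 12/(1−p) ≥ 23 + 4p/(1−p) ⇒ p ≥ (23−12)/(23−4) = 11/19.

11/19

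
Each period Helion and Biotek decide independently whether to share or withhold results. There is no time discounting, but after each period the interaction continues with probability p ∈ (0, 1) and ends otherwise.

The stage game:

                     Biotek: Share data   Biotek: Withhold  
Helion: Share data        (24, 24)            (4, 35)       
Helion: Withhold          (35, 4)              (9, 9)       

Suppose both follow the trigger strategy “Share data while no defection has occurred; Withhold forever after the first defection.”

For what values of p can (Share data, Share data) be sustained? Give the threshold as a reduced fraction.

Expected cooperation value is 24 + p·24 + p²·24 + … = 24/(1−p); deviation gives 35 + p·9/(1−p).
24 ≥ 35(1−p) + 9p ⇒ 26p ≥ 11 ⇒ p ≥ 11/26.

11/26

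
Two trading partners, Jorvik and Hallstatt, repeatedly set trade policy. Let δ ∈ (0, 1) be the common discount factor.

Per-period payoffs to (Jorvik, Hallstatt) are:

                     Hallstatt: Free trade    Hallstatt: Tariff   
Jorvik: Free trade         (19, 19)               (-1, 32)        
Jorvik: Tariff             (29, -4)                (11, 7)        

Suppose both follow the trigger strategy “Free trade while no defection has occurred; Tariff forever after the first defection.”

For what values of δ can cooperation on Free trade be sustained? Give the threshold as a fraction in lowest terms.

Jorvik's threshold: (29−19)/(29−11) = 5/9.
Hallstatt's threshold: (32−19)/(32−7) = 13/25.
5/9 > 13/25, so Jorvik binds and δ* = 5/9.

5/9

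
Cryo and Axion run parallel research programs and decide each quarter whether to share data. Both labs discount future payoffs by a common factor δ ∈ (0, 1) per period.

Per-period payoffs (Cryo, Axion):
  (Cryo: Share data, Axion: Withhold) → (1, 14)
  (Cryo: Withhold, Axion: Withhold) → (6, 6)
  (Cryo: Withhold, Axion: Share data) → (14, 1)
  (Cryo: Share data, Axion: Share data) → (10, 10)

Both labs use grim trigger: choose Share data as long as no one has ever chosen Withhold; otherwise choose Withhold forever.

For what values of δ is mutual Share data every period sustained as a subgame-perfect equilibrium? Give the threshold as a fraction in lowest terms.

1/2

One-period gain from deviating is 14 − 10 = 4. The loss is 10 − 6 = 4 in every subsequent period, with present value 4·δ/(1−δ).
Deviation is unprofitable when 4·δ/(1−δ) ≥ 4, i.e. δ/(1−δ) ≥ 1.
Equivalently δ ≥ 4/(4+4) = 1/2.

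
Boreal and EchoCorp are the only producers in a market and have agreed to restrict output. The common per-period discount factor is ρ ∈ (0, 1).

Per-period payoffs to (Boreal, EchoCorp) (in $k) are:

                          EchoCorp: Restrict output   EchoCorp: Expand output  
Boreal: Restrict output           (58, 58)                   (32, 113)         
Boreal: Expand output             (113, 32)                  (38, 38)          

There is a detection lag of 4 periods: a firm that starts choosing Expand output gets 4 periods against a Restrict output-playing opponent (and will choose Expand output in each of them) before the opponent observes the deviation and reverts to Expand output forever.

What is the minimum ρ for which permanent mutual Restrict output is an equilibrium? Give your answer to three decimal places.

A deviator earns 113 for 4 periods, then 38 forever; cooperating earns 58 forever. Multiplying the IC by (1−ρ):
58 ≥ 113(1−ρ^4) + 38ρ^4, so 75·ρ^4 ≥ 55 and ρ^4 ≥ 11/15.
ρ ≥ (11/15)^(1/4) ≈ 0.925.

0.925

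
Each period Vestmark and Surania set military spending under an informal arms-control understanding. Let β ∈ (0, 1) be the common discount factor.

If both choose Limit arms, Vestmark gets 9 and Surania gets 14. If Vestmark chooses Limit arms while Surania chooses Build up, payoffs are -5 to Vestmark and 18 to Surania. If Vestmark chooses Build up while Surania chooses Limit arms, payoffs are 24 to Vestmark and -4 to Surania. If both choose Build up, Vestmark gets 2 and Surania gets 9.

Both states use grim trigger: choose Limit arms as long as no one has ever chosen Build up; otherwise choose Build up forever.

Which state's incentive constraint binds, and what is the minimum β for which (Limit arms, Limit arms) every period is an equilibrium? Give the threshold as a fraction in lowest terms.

Vestmark's threshold: (24−9)/(24−2) = 15/22.
Surania's threshold: (18−14)/(18−9) = 4/9.
15/22 > 4/9, so Vestmark binds and β* = 15/22.

Vestmark; β ≥ 15/22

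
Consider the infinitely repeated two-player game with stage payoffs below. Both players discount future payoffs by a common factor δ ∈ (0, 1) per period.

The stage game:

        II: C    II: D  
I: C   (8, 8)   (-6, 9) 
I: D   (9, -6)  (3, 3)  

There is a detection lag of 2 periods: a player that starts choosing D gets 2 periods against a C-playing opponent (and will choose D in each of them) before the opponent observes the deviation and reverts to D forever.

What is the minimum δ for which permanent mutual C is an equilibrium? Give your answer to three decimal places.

0.408

A deviator earns 9 for 2 periods, then 3 forever; cooperating earns 8 forever. Multiplying the IC by (1−δ):
8 ≥ 9(1−δ^2) + 3δ^2, so 6·δ^2 ≥ 1 and δ^2 ≥ 1/6.
δ ≥ (1/6)^(1/2) ≈ 0.408.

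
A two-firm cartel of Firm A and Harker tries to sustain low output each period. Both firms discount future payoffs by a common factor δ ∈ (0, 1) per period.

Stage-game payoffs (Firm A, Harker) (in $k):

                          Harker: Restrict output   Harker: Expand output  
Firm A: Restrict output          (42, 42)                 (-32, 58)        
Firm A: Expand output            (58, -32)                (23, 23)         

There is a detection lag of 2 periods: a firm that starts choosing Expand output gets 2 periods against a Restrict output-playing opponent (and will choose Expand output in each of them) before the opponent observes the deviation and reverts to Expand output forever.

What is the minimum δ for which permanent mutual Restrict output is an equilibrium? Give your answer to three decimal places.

0.676

Deviating for the 2 undetected periods gains 58−42 = 16 per period over cooperation, then loses 42−23 = 19 per period forever once punishment starts.
Gain: 16(1 + δ + … + δ^1); loss: 19·δ^2/(1−δ).
No profitable deviation ⇔ 16(1−δ^2) ≤ 19·δ^2, i.e. δ^2 ≥ 16/(16+19) = 16/35.
Hence δ ≥ (16/35)^(1/2) ≈ 0.676.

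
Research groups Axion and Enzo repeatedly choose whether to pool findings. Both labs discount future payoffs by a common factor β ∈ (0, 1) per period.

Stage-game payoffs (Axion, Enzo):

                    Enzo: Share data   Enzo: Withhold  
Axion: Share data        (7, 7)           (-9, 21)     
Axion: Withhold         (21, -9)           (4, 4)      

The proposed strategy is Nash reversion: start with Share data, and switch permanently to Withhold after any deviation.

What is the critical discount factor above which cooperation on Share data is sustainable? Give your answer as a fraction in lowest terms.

Cooperation forever yields 7 each period: 7/(1−β).
Deviating yields 21 once, then 4 forever: 21 + 4β/(1−β).
No profitable deviation requires 7/(1−β) ≥ 21 + 4β/(1−β).
Multiplying by (1−β): 7 ≥ 21(1−β) + 4β = 21 − 17β.
So 17β ≥ 14, i.e. β ≥ 14/17.

14/17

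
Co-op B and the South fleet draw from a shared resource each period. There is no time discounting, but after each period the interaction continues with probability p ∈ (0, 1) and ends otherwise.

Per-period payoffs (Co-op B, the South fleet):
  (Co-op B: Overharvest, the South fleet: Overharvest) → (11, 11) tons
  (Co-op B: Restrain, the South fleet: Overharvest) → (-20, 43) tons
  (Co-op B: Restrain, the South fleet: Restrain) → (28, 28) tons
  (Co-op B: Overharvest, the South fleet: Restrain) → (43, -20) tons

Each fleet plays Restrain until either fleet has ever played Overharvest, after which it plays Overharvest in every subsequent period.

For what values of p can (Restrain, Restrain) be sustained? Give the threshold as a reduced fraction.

15/32

With no time discounting, the continuation probability p plays the role of the discount factor.
Grim-trigger IC: 28/(1−p) ≥ 43 + 11p/(1−p) ⇒ p ≥ (43−28)/(43−11) = 15/32.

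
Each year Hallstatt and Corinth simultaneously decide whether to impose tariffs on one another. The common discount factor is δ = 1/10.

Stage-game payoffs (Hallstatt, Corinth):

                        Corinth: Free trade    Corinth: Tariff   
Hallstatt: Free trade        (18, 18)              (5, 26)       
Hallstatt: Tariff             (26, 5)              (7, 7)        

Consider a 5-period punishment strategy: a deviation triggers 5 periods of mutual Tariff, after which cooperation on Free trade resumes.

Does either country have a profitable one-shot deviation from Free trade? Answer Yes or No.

Comparing payoff streams over the 6 periods until play realigns: cooperate → 18(1+δ+…+δ^5); deviate → 26 + 7(δ+…+δ^5).
Cooperation is sustained iff (18−7)(δ+…+δ^5) ≥ 26−18.
δ+…+δ^5 = 1/10·(1−(1/10)^5)/(1−1/10) = 0.1111, and (26−18)/(18−7) = 0.7273.
0.1111 < 0.7273, so cooperation is not sustainable.

Yes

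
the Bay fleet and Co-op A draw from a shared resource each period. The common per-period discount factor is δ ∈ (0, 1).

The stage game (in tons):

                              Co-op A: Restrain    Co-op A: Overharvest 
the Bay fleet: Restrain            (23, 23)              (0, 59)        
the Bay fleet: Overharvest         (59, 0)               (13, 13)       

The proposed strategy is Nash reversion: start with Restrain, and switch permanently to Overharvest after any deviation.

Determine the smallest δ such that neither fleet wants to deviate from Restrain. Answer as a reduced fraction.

23/(1−δ) ≥ 59 + 13δ/(1−δ)
23 ≥ 59 − 46δ
δ ≥ 36/46 = 18/23.

18/23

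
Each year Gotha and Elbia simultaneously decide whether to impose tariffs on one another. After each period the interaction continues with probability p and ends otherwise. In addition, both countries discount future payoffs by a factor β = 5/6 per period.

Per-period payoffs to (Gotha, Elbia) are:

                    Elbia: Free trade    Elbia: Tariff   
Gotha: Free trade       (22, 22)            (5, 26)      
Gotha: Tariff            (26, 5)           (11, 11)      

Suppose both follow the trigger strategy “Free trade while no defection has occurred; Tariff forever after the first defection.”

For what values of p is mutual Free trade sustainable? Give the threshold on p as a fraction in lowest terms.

Expected continuation weight on next period's payoff is β·p = 5/6·p, which plays the role of the discount factor.
Cooperation requires 5/6·p ≥ (26−22)/(26−11) = 4/15, hence p ≥ 8/25.

8/25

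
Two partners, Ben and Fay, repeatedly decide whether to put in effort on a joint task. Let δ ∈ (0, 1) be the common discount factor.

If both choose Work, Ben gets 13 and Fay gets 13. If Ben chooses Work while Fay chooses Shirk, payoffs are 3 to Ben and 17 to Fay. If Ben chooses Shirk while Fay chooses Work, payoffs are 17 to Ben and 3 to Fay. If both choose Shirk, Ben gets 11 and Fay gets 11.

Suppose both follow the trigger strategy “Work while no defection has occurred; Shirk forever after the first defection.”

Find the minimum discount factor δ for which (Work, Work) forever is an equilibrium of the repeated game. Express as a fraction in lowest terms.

Cooperation forever yields 13 each period: 13/(1−δ).
Deviating yields 17 once, then 11 forever: 17 + 11δ/(1−δ).
No profitable deviation requires 13/(1−δ) ≥ 17 + 11δ/(1−δ).
Multiplying by (1−δ): 13 ≥ 17(1−δ) + 11δ = 17 − 6δ.
So 6δ ≥ 4, i.e. δ ≥ 4/6 = 2/3.

2/3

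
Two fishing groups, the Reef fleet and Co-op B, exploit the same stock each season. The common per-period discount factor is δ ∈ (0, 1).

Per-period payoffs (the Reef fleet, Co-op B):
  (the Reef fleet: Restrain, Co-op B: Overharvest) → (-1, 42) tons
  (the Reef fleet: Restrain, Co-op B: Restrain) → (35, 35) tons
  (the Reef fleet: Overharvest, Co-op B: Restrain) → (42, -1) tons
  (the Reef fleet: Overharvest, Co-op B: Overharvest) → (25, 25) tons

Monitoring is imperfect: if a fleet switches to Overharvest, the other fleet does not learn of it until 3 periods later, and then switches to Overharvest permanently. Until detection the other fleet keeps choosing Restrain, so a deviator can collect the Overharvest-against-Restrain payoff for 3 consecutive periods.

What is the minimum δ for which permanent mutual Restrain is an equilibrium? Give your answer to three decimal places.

0.744

The best deviation is to choose Overharvest for all 3 undetected periods, earning 42 each, then 25 forever once detected.
Deviation value: 42(1−δ^3)/(1−δ) + 25δ^3/(1−δ); cooperation value: 35/(1−δ).
IC: 35 ≥ 42(1−δ^3) + 25δ^3 = 42 − 17δ^3.
So δ^3 ≥ 7/17, giving δ ≥ (7/17)^(1/3) ≈ 0.744.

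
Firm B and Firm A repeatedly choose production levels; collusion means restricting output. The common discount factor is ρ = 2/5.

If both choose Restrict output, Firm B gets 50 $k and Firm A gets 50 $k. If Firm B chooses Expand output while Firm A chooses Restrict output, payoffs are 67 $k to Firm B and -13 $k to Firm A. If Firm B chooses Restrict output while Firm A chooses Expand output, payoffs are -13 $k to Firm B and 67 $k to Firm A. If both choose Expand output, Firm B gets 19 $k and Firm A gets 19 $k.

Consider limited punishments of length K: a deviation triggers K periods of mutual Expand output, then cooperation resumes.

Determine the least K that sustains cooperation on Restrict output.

2

No profitable deviation requires (50−19)(ρ+…+ρ^K) ≥ 67−50, i.e. ρ+…+ρ^K ≥ 17/31 ≈ 0.5484.
With ρ = 2/5, the partial sums are K=1: 0.4000, K=2: 0.5600.
K = 2 is the first length at which the sum reaches 0.5484.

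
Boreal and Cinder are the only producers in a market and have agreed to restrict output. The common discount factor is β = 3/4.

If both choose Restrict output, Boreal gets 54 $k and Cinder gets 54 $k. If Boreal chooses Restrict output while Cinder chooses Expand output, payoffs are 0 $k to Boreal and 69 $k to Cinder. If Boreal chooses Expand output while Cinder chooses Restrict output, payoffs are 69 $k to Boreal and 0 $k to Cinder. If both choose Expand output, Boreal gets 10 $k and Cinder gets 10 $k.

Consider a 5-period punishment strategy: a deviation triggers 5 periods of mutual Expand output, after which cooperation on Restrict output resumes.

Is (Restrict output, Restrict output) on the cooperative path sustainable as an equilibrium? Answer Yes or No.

A one-shot deviation gives 69 now, then 10 for 5 periods, then back to 54.
Gain from deviating: (69−54) today; loss: (54−10) in each of the next 5 periods.
No-deviation condition: (54−10)(β+…+β^5) ≥ 69−54, i.e. β+…+β^5 ≥ 15/44.
At β = 3/4: β+…+β^5 = 2.2881 ≥ 0.3409.
So cooperation is sustainable.

Yes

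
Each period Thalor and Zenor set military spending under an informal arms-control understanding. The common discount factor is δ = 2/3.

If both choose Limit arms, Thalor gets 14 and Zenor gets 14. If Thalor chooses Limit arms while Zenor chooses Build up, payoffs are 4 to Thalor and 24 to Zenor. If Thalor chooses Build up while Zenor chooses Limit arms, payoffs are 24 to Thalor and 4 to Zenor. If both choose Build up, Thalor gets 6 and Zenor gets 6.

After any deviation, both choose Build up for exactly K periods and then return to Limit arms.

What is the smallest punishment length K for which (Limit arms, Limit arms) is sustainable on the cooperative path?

3

IC: δ(1−δ^K)/(1−δ) ≥ (24−14)/(14−6) = 5/4.
With δ = 2/3: need 1 − δ^K ≥ 5/4·(1−2/3)/(2/3), i.e. δ^K ≤ 0.3750.
Since (2/3)^2 = 0.4444 and (2/3)^3 = 0.2963, the smallest such K is 3.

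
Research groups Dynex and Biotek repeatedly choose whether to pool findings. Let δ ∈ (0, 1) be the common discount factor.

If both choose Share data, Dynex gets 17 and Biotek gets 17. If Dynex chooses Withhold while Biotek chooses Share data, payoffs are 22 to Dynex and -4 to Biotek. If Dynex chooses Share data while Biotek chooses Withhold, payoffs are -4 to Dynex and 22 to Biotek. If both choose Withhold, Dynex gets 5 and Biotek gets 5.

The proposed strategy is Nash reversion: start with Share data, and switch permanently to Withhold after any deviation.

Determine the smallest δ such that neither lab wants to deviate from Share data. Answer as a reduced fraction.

Cooperation forever yields 17 each period: 17/(1−δ).
Deviating yields 22 once, then 5 forever: 22 + 5δ/(1−δ).
No profitable deviation requires 17/(1−δ) ≥ 22 + 5δ/(1−δ).
Multiplying by (1−δ): 17 ≥ 22(1−δ) + 5δ = 22 − 17δ.
So 17δ ≥ 5, i.e. δ ≥ 5/17.

5/17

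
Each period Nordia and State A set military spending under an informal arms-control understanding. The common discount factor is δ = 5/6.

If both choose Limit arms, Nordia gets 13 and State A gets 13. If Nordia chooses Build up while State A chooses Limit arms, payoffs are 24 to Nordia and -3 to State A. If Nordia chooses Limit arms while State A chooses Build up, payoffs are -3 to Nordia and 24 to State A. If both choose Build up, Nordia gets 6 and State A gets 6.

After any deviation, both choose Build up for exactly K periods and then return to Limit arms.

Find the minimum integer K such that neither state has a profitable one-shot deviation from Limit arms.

IC: δ(1−δ^K)/(1−δ) ≥ (24−13)/(13−6) = 11/7.
With δ = 5/6: need 1 − δ^K ≥ 11/7·(1−5/6)/(5/6), i.e. δ^K ≤ 0.6857.
Since (5/6)^2 = 0.6944 and (5/6)^3 = 0.5787, the smallest such K is 3.

3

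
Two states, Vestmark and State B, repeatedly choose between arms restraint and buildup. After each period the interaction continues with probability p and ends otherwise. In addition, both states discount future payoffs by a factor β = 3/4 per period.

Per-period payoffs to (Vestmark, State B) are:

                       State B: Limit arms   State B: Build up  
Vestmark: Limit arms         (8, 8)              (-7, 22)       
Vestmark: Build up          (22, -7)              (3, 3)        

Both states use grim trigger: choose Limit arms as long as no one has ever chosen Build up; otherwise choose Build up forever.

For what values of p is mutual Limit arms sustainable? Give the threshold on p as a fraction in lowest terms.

Expected continuation weight on next period's payoff is β·p = 3/4·p, which plays the role of the discount factor.
Cooperation requires 3/4·p ≥ (22−8)/(22−3) = 14/19, hence p ≥ 56/57.

56/57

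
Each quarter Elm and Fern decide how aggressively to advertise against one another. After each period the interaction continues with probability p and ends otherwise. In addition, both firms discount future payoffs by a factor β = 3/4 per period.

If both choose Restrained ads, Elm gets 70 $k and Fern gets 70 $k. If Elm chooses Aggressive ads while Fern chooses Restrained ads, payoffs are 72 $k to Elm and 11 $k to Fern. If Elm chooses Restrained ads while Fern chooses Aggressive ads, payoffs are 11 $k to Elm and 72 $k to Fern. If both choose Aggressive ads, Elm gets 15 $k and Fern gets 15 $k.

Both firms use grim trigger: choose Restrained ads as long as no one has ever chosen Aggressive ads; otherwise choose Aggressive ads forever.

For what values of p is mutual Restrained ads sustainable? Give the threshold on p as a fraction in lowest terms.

8/171

Expected continuation weight on next period's payoff is β·p = 3/4·p, which plays the role of the discount factor.
Cooperation requires 3/4·p ≥ (72−70)/(72−15) = 2/57, hence p ≥ 8/171.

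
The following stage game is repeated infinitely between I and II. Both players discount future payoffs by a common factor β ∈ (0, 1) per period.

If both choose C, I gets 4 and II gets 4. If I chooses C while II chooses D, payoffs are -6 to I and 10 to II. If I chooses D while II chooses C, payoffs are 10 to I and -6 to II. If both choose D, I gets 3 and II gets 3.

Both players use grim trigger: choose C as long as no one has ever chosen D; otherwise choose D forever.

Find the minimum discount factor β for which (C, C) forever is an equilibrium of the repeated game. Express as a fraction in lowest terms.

6/7

Under grim trigger the critical discount factor is (T−C)/(T−P) with T = 10, C = 4, P = 3.
β* = (10−4)/(10−3) = 6/7.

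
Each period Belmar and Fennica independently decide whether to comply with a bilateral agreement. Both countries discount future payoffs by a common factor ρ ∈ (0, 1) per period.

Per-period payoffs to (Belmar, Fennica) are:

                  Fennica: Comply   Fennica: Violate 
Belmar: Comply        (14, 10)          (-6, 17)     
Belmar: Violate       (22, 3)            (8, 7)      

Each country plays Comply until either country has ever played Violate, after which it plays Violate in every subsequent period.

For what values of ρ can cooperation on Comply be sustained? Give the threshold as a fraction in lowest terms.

7/10

Belmar's threshold: (22−14)/(22−8) = 4/7.
Fennica's threshold: (17−10)/(17−7) = 7/10.
4/7 < 7/10, so Fennica binds and ρ* = 7/10.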